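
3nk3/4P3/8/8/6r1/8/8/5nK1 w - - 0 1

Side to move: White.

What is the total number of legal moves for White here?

White to move; king on g1.
In check: yes, from the black rook on g4.
Legal moves: Kf2, Kh1, Kxf1.
Count: 3.

3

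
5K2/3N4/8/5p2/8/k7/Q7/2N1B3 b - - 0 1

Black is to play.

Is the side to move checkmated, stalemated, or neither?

checkmate

Black to move; black king on a3.
In check: yes, from the white queen on a2.
King squares — a2: attacked by Nc1; b2: attacked by Qa2; b3: attacked by Nc1; a4: attacked by Qa2; b4: attacked by Be1.
Legal moves for Black: none.
In check with no legal moves → checkmate.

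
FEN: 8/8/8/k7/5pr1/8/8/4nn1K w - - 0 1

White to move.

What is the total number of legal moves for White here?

0

White to move; king on h1.
In check: no.
Legal moves: none.
Count: 0.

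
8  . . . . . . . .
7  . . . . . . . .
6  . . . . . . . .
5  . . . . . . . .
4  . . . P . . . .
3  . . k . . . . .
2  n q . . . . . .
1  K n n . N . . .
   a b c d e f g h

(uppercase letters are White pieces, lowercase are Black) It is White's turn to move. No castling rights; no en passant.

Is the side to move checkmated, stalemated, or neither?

White to move; white king on a1.
In check: yes, from the black queen on b2.
King squares — b1: attacked by Qb2; a2: attacked by Nc1; b2: attacked by Kc3.
Legal moves for White: none.
In check with no legal moves → checkmate.

checkmate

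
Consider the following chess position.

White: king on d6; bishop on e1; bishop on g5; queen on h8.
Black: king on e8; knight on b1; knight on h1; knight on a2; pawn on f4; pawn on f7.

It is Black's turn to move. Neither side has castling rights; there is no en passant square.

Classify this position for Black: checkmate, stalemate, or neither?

checkmate

Black to move; black king on e8.
In check: yes, from the white queen on h8.
King squares — d7: attacked by Kd6; e7: attacked by Bg5; f7: own pawn; d8: attacked by Bg5; f8: attacked by Qh8.
Legal moves for Black: none.
In check with no legal moves → checkmate.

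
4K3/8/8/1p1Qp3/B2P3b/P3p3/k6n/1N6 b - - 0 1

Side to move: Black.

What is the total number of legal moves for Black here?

Black to move; king on a2.
In check: yes, from the white queen on d5.
Legal moves: Kb2, Kxb1, Ka1.
Count: 3.

3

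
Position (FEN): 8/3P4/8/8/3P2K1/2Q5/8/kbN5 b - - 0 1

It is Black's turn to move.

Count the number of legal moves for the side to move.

Black to move; king on a1.
In check: yes, from the white queen on c3.
Legal moves: none.
Count: 0.

0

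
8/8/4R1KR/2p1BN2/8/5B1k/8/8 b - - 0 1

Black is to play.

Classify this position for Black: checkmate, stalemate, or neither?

checkmate

Black to move; black king on h3.
In check: yes, from the white rook on h6.
King squares — g2: attacked by Bf3; h2: attacked by Be5; g3: attacked by Be5; g4: attacked by Bf3; h4: attacked by Nf5.
Legal moves for Black: none.
In check with no legal moves → checkmate.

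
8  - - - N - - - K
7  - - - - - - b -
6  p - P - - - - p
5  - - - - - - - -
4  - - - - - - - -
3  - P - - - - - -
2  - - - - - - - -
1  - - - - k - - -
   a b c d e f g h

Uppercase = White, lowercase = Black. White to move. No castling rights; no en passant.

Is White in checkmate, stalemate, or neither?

neither

White to move; white king on h8.
In check: yes, from the black bishop on g7.
King squares — g7: available; h7: available; g8: available.
Legal moves for White: Kg8, Kh7, Kxg7.
White is in check but has 3 legal moves → neither.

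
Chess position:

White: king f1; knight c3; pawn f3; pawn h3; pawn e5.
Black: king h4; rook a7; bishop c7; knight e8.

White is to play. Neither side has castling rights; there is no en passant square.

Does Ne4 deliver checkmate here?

no

After Ne4: black king on h4; in check: no.
Black is not in check, so this cannot be checkmate.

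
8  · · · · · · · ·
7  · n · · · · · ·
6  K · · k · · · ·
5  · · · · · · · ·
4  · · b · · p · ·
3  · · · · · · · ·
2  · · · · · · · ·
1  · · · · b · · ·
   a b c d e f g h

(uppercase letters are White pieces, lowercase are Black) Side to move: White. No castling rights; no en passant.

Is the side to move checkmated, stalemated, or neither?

neither

White to move; white king on a6.
In check: yes, from the black bishop on c4.
King squares — a5: attacked by Be1; b5: attacked by Bc4; b6: available; a7: available; b7: available.
Legal moves for White: Kxb7, Ka7, Kb6.
White is in check but has 3 legal moves → neither.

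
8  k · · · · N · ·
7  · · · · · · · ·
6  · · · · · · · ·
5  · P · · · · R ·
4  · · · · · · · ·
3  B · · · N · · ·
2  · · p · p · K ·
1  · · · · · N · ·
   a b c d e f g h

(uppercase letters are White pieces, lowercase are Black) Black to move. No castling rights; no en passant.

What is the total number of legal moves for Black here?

15

Black to move; king on a8.
In check: no.
Legal moves: Kb8, Kb7, Ka7, exf1=Q+, exf1=R, exf1=B+, exf1=N, e1=Q, e1=R, e1=B, e1=N+, c1=Q, c1=R, c1=B, c1=N.
Count: 15.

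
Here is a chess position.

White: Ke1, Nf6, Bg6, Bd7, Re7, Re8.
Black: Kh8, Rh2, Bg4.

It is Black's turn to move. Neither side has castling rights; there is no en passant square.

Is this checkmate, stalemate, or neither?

checkmate

Black to move; black king on h8.
In check: yes, from the white rook on e8.
King squares — g7: attacked by Re7; h7: attacked by Nf6; g8: attacked by Nf6.
Legal moves for Black: none.
In check with no legal moves → checkmate.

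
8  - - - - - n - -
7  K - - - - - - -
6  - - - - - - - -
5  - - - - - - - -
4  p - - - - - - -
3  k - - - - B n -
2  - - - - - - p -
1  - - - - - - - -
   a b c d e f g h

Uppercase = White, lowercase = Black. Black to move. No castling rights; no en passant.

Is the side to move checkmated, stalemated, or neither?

Black to move; black king on a3.
In check: no.
Legal moves for Black: Nh7, Nd7, Ng6, Ne6, Nh5, Nf5, Ne4, Ne2, Nh1, Nf1, Kb4, Kb3, Kb2, Ka2, g1=Q+, g1=R, g1=B+, g1=N.
Black has 18 legal moves and is not in check → neither.

neither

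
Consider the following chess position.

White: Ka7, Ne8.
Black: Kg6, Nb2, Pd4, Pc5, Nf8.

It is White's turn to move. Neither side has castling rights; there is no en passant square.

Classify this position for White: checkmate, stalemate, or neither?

neither

White to move; white king on a7.
In check: no.
Legal moves for White: Ng7, Nc7, Nf6, Nd6, Kb8, Ka8, Kb7, Kb6, Ka6.
White has 9 legal moves and is not in check → neither.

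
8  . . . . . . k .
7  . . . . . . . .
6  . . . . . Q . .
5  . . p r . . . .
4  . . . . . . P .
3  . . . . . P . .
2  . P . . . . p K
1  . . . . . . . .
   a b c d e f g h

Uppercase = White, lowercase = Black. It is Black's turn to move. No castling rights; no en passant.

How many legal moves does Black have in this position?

17

Black to move; king on g8.
In check: no.
Legal moves: Kh7, Rd8, Rd7, Rd6, Rh5+, Rg5, Rf5, Re5, Rd4, Rd3, Rd2, Rd1, c4, g1=Q+, g1=R, g1=B+, g1=N.
Count: 17.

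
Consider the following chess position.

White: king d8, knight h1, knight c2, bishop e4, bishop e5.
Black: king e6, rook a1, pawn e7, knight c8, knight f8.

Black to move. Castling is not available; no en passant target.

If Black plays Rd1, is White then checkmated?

After Rd1: white king on d8; in check: yes, from the black rook on d1.
White has 8 legal replies: Ke8, Kxc8, Kc7, Bd6, Bd4, Bd5+, Bd3, Nd4+.
In check but a legal move exists → not checkmate.

no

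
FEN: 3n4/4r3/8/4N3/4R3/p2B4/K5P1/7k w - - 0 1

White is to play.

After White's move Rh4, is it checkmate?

no

After Rh4: black king on h1; in check: yes, from the white rook on h4.
Black has 2 legal replies: Kxg2, Kg1.
In check but a legal move exists → not checkmate.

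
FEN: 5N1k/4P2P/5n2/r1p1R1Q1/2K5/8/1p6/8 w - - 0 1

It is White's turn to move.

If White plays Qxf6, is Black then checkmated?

yes

After Qxf6: black king on h8; in check: yes, from the white queen on f6.
King squares — g7: attacked by Qf6; h7: attacked by Nf8; g8: attacked by Ph7.
Black has no legal moves → checkmate.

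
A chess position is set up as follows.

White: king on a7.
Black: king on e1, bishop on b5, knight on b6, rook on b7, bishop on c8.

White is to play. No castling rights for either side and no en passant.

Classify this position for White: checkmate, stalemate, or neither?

checkmate

White to move; white king on a7.
In check: yes, from the black rook on b7.
King squares — a6: attacked by Bb5; b6: attacked by Rb7; b7: attacked by Bc8; a8: attacked by Nb6; b8: attacked by Rb7.
Legal moves for White: none.
In check with no legal moves → checkmate.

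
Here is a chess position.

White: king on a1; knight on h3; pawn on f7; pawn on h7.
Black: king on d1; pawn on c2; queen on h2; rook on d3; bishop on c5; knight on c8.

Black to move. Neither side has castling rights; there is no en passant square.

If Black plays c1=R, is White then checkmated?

After c1=R: white king on a1; in check: yes, from the black rook on c1.
King squares — b1: attacked by Rc1; a2: attacked by Qh2; b2: attacked by Qh2.
White has no legal moves → checkmate.

yes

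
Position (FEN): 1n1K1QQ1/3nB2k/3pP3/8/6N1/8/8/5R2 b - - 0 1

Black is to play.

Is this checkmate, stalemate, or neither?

Black to move; black king on h7.
In check: yes, from the white queen on g8.
King squares — g6: attacked by Qg8; h6: attacked by Ng4; g7: attacked by Qf8; g8: attacked by Qf8; h8: attacked by Qg8.
Legal moves for Black: none.
In check with no legal moves → checkmate.

checkmate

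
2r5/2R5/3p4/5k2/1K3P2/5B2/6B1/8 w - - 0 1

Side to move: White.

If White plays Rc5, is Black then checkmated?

After Rc5: black king on f5; in check: yes, from the white rook on c5.
Black has 7 legal replies: Kg6, Kf6, Ke6, Kxf4, Rxc5, dxc5+, d5.
In check but a legal move exists → not checkmate.

no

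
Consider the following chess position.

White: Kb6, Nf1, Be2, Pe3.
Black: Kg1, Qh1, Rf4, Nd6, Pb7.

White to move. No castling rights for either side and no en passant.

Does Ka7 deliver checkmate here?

no

After Ka7: black king on g1; in check: no.
Black is not in check, so this cannot be checkmate.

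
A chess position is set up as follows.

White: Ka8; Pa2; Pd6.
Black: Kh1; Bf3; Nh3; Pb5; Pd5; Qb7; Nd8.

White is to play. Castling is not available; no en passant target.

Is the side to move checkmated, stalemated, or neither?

checkmate

White to move; white king on a8.
In check: yes, from the black queen on b7.
King squares — a7: attacked by Qb7; b7: attacked by Nd8; b8: attacked by Qb7.
Legal moves for White: none.
In check with no legal moves → checkmate.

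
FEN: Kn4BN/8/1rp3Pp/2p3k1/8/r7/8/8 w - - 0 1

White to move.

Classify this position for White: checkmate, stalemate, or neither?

White to move; white king on a8.
In check: yes, from the black rook on a3.
King squares — a7: attacked by Ra3; b7: attacked by Rb6; b8: attacked by Rb6.
Legal moves for White: none.
In check with no legal moves → checkmate.

checkmate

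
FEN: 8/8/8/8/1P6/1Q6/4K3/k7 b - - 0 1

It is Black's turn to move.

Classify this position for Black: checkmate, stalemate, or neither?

Black to move; black king on a1.
In check: no.
King squares — b1: attacked by Qb3; a2: attacked by Qb3; b2: attacked by Qb3.
Legal moves for Black: none.
Not in check and no legal moves → stalemate.

stalemate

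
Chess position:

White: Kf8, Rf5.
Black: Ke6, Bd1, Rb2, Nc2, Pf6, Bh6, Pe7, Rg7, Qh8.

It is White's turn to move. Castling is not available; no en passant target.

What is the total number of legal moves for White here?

0

White to move; king on f8.
In check: yes, from the black queen on h8.
Legal moves: none.
Count: 0.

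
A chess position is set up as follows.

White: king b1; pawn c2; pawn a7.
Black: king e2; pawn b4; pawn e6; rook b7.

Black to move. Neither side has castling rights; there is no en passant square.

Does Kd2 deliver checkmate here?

no

After Kd2: white king on b1; in check: no.
White is not in check, so this cannot be checkmate.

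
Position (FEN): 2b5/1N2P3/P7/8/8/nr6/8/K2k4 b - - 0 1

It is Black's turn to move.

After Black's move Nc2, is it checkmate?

no

After Nc2: white king on a1; in check: yes, from the black knight on c2.
White has 1 legal reply: Ka2.
In check but a legal move exists → not checkmate.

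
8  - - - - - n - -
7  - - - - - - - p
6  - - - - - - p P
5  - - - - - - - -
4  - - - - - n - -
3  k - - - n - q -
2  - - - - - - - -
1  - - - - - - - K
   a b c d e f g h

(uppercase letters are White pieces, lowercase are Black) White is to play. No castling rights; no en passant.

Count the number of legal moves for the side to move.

0

White to move; king on h1.
In check: no.
Legal moves: none.
Count: 0.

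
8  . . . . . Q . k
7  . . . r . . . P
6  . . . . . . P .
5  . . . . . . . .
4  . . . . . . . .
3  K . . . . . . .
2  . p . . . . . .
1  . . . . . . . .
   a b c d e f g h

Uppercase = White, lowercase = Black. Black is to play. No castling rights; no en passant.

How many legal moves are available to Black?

0

Black to move; king on h8.
In check: yes, from the white queen on f8.
Legal moves: none.
Count: 0.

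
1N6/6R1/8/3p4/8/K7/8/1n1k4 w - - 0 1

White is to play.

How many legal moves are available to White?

5

White to move; king on a3.
In check: yes, from the black knight on b1.
Legal moves: Kb4, Ka4, Kb3, Kb2, Ka2.
Count: 5.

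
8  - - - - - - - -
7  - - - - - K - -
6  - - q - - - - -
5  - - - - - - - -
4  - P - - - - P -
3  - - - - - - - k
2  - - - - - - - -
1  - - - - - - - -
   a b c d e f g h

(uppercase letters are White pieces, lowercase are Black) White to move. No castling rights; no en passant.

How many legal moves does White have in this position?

6

White to move; king on f7.
In check: no.
Legal moves: Kg8, Kf8, Kg7, Ke7, g5, b5.
Count: 6.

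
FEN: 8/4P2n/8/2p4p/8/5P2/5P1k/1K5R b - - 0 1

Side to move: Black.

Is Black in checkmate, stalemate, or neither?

neither

Black to move; black king on h2.
In check: yes, from the white rook on h1.
Legal moves for Black: Kg2, Kxh1.
Black is in check but has 2 legal moves → neither.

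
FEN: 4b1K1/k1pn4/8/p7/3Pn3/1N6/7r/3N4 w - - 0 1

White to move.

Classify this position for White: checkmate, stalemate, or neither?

White to move; white king on g8.
In check: no.
Legal moves for White: Kg7, Nc5, Nxa5, Nd2, Nc1, Na1, Ne3, Nc3, Nf2, Nb2, d5.
White has 11 legal moves and is not in check → neither.

neither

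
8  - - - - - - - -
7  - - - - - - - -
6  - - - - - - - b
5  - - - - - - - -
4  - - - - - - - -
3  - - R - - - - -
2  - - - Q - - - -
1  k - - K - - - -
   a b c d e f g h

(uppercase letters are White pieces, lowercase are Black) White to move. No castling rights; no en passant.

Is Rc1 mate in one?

yes

After Rc1: black king on a1; in check: yes, from the white rook on c1.
King squares — b1: attacked by Rc1; a2: attacked by Qd2; b2: attacked by Qd2.
Black has no legal moves → checkmate.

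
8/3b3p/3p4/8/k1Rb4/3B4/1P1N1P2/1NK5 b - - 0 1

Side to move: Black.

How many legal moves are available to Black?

2

Black to move; king on a4.
In check: yes, from the white rook on c4.
Legal moves: Kb5, Ka5.
Count: 2.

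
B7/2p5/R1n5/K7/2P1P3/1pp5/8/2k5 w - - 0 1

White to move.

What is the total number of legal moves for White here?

4

White to move; king on a5.
In check: yes, from the black knight on c6.
Legal moves: Kb5, Ka4, Bxc6, Rxc6.
Count: 4.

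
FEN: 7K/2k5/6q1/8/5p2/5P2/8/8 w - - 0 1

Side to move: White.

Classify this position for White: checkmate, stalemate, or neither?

stalemate

White to move; white king on h8.
In check: no.
King squares — g7: attacked by Qg6; h7: attacked by Qg6; g8: attacked by Qg6.
Legal moves for White: none.
Not in check and no legal moves → stalemate.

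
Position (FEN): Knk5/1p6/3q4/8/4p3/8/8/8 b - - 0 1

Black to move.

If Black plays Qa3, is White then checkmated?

yes

After Qa3: white king on a8; in check: yes, from the black queen on a3.
King squares — a7: attacked by Qa3; b7: attacked by Kc8; b8: attacked by Kc8.
White has no legal moves → checkmate.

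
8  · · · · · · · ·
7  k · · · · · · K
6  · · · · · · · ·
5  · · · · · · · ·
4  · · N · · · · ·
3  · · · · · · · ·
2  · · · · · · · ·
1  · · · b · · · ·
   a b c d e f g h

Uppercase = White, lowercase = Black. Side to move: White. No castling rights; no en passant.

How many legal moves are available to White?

13

White to move; king on h7.
In check: no.
Legal moves: Kh8, Kg8, Kg7, Kh6, Kg6, Nd6, Nb6, Ne5, Na5, Ne3, Na3, Nd2, Nb2.
Count: 13.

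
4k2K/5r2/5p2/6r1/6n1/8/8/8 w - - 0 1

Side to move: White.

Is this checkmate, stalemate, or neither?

stalemate

White to move; white king on h8.
In check: no.
King squares — g7: attacked by Rg5; h7: attacked by Rf7; g8: attacked by Rg5.
Legal moves for White: none.
Not in check and no legal moves → stalemate.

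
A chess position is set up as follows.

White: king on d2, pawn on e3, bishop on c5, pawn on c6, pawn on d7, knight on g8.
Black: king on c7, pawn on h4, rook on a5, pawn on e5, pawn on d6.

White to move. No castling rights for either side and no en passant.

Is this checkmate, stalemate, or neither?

White to move; white king on d2.
In check: no.
Legal moves for White include: Ne7, Nh6, Nf6, Ba7, Bxd6+, Bb6+, Bd4, Bb4, Ba3, Kd3, Kc3, Ke2, Kc2, Ke1, Kd1, Kc1, d8=Q+, d8=R, ... (list truncated; more exist).
White has legal moves and is not in check → neither.

neither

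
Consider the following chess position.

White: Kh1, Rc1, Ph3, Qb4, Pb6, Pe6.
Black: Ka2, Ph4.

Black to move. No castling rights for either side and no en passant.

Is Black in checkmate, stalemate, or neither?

stalemate

Black to move; black king on a2.
In check: no.
King squares — a1: attacked by Rc1; b1: attacked by Rc1; b2: attacked by Qb4; a3: attacked by Qb4; b3: attacked by Qb4.
Legal moves for Black: none.
Not in check and no legal moves → stalemate.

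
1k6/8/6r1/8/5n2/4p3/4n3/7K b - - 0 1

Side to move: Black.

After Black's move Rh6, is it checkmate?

yes

After Rh6: white king on h1; in check: yes, from the black rook on h6.
King squares — g1: attacked by Ne2; g2: attacked by Nf4; h2: attacked by Rh6.
White has no legal moves → checkmate.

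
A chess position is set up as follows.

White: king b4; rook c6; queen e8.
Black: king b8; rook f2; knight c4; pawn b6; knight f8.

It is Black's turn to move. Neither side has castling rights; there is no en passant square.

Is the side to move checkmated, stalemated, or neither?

neither

Black to move; black king on b8.
In check: yes, from the white queen on e8.
Legal moves for Black: Kb7, Ka7.
Black is in check but has 2 legal moves → neither.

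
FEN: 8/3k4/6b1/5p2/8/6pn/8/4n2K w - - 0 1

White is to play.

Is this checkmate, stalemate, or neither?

White to move; white king on h1.
In check: no.
King squares — g1: attacked by Nh3; g2: attacked by Ne1; h2: attacked by Pg3.
Legal moves for White: none.
Not in check and no legal moves → stalemate.

stalemate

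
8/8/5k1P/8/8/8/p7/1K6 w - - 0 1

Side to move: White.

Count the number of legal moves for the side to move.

5

White to move; king on b1.
In check: yes, from the black pawn on a2.
Legal moves: Kc2, Kb2, Kxa2, Kc1, Ka1.
Count: 5.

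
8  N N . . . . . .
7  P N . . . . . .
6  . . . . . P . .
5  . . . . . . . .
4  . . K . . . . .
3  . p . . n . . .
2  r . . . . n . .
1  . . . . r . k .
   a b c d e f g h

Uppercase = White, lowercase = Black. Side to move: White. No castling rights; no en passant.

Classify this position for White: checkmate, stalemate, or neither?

White to move; white king on c4.
In check: yes, from the black knight on e3.
Legal moves for White: Kc5, Kb5, Kd4, Kb4, Kc3, Kxb3.
White is in check but has 6 legal moves → neither.

neither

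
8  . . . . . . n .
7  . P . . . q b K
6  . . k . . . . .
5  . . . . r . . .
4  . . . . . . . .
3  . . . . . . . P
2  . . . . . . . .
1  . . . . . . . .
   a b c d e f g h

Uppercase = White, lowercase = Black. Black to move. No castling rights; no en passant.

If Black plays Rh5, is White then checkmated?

yes

After Rh5: white king on h7; in check: yes, from the black rook on h5.
King squares — g6: attacked by Qf7; h6: attacked by Rh5; g7: attacked by Qf7; g8: attacked by Qf7; h8: attacked by Rh5.
White has no legal moves → checkmate.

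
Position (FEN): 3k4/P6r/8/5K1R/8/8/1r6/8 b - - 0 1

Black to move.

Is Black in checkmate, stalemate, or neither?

Black to move; black king on d8.
In check: no.
Legal moves for Black include: Ke8, Kc8, Ke7, Kd7, Kc7, Rh8, Rg7, Rf7+, Re7, Rd7, Rc7, Rhb7, Rxa7, Rh6, Rxh5+, Rb8, Rbb7, Rb6, ... (list truncated; more exist).
Black has legal moves and is not in check → neither.

neither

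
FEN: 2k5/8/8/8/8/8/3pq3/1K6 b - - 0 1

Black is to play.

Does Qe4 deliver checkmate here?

After Qe4: white king on b1; in check: yes, from the black queen on e4.
White has 3 legal replies: Kb2, Ka2, Ka1.
In check but a legal move exists → not checkmate.

no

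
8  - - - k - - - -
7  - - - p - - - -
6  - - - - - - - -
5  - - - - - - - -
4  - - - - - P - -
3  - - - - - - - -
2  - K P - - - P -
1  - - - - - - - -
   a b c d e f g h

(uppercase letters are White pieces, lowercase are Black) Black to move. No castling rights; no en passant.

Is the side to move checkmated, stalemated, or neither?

neither

Black to move; black king on d8.
In check: no.
Legal moves for Black: Ke8, Kc8, Ke7, Kc7, d6, d5.
Black has 6 legal moves and is not in check → neither.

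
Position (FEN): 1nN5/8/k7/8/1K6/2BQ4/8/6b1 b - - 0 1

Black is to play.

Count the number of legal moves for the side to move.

Black to move; king on a6.
In check: yes, from the white queen on d3.
Legal moves: Kb7.
Count: 1.

1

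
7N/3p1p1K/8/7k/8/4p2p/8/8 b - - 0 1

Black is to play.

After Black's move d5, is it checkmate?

After d5: white king on h7; in check: no.
White is not in check, so this cannot be checkmate.

no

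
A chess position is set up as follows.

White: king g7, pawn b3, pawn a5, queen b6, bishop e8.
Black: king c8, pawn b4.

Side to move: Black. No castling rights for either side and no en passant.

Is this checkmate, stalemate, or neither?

Black to move; black king on c8.
In check: no.
King squares — b7: attacked by Qb6; c7: attacked by Qb6; d7: attacked by Be8; b8: attacked by Qb6; d8: attacked by Qb6.
Legal moves for Black: none.
Not in check and no legal moves → stalemate.

stalemate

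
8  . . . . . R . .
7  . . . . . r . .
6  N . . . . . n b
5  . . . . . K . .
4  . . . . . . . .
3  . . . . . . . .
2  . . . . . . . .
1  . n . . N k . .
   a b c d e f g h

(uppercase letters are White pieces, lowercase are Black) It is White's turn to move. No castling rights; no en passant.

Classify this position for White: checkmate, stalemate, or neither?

neither

White to move; white king on f5.
In check: yes, from the black rook on f7.
King squares — e4: available; f4: attacked by Ng6; g4: available; e5: attacked by Ng6; g5: attacked by Bh6; e6: available; f6: attacked by Rf7; g6: available.
Legal moves for White: Kxg6, Ke6, Kg4, Ke4, Rxf7.
White is in check but has 5 legal moves → neither.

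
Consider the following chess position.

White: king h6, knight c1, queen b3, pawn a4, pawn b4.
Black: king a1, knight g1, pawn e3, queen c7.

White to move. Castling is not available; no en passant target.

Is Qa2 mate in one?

After Qa2: black king on a1; in check: yes, from the white queen on a2.
King squares — b1: attacked by Qa2; a2: attacked by Nc1; b2: attacked by Qa2.
Black has no legal moves → checkmate.

yes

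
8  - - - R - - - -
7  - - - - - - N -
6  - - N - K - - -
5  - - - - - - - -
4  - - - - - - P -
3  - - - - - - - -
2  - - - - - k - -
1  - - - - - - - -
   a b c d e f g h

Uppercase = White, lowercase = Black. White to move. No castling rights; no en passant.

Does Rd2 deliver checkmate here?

no

After Rd2: black king on f2; in check: yes, from the white rook on d2.
Black has 6 legal replies: Kg3, Kf3, Ke3, Kg1, Kf1, Ke1.
In check but a legal move exists → not checkmate.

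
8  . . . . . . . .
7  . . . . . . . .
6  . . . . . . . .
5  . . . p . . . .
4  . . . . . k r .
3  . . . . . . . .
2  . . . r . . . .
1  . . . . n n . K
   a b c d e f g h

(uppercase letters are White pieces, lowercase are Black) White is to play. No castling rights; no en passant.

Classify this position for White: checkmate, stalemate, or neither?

stalemate

White to move; white king on h1.
In check: no.
King squares — g1: attacked by Rg4; g2: attacked by Ne1; h2: attacked by Nf1.
Legal moves for White: none.
Not in check and no legal moves → stalemate.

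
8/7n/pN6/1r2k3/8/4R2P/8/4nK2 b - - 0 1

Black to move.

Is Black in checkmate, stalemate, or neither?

neither

Black to move; black king on e5.
In check: yes, from the white rook on e3.
King squares — d4: available; e4: attacked by Re3; f4: available; d5: attacked by Nb6; f5: available; d6: available; e6: attacked by Re3; f6: available.
Legal moves for Black: Kf6, Kd6, Kf5, Kf4, Kd4.
Black is in check but has 5 legal moves → neither.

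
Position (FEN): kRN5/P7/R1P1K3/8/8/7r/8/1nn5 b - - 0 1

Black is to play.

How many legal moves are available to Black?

0

Black to move; king on a8.
In check: yes, from the white rook on b8.
Legal moves: none.
Count: 0.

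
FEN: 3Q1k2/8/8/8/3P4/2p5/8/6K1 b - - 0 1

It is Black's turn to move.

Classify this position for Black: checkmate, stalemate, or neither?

Black to move; black king on f8.
In check: yes, from the white queen on d8.
Legal moves for Black: Kg7, Kf7.
Black is in check but has 2 legal moves → neither.

neither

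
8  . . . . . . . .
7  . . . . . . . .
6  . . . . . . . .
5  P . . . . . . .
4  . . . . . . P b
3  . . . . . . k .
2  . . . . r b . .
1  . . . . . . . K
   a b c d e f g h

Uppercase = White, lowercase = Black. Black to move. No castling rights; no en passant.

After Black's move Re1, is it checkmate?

After Re1: white king on h1; in check: yes, from the black rook on e1.
King squares — g1: attacked by Re1; g2: attacked by Kg3; h2: attacked by Kg3.
White has no legal moves → checkmate.

yes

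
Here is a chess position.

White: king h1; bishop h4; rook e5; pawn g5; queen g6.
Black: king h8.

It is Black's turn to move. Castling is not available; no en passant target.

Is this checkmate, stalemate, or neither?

stalemate

Black to move; black king on h8.
In check: no.
King squares — g7: attacked by Qg6; h7: attacked by Qg6; g8: attacked by Qg6.
Legal moves for Black: none.
Not in check and no legal moves → stalemate.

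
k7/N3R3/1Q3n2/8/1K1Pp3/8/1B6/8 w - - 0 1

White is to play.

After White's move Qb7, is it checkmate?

After Qb7: black king on a8; in check: yes, from the white queen on b7.
King squares — a7: attacked by Qb7; b7: attacked by Re7; b8: attacked by Qb7.
Black has no legal moves → checkmate.

yes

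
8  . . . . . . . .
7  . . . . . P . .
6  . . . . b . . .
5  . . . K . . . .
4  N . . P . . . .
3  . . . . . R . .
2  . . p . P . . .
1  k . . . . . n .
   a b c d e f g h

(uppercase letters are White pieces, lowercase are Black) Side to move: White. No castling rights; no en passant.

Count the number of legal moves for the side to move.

6

White to move; king on d5.
In check: yes, from the black bishop on e6.
Legal moves: Kxe6, Kd6, Kc6, Ke5, Kc5, Ke4.
Count: 6.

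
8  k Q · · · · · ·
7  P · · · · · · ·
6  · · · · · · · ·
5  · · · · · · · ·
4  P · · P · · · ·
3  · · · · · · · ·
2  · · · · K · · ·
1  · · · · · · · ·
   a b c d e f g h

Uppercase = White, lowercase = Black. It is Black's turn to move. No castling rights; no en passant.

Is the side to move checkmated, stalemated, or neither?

Black to move; black king on a8.
In check: yes, from the white queen on b8.
King squares — a7: attacked by Qb8; b7: attacked by Qb8; b8: attacked by Pa7.
Legal moves for Black: none.
In check with no legal moves → checkmate.

checkmate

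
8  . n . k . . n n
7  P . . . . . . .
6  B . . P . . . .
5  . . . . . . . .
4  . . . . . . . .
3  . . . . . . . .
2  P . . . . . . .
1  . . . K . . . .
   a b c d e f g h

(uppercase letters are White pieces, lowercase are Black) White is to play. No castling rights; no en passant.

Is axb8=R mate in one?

After axb8=R: black king on d8; in check: yes, from the white rook on b8.
Black has 1 legal reply: Kd7.
In check but a legal move exists → not checkmate.

no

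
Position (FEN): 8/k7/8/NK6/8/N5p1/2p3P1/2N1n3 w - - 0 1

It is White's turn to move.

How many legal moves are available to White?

16

White to move; king on b5.
In check: no.
Legal moves: Kc6, Kc5, Kc4, Kb4, Ka4, Nb7, Nc6+, N5c4, Nab3, N3c4, Nxc2, Nb1, Nd3, Ncb3, Ne2, Na2.
Count: 16.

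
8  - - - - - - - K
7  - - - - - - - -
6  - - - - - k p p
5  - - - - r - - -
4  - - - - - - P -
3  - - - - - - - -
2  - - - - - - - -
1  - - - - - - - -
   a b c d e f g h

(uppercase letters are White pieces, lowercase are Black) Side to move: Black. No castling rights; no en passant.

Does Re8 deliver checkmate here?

After Re8: white king on h8; in check: yes, from the black rook on e8.
White has 1 legal reply: Kh7.
In check but a legal move exists → not checkmate.

no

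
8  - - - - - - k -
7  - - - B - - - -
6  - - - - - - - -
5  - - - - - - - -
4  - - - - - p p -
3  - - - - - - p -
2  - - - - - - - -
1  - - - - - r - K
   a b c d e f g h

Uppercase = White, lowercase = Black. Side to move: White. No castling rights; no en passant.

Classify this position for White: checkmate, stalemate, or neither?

neither

White to move; white king on h1.
In check: yes, from the black rook on f1.
King squares — g1: attacked by Rf1; g2: available; h2: attacked by Pg3.
Legal moves for White: Kg2.
White is in check but has 1 legal move → neither.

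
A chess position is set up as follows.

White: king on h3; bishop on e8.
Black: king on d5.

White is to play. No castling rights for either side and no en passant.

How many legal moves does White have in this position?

White to move; king on h3.
In check: no.
Legal moves: Bf7+, Bd7, Bg6, Bc6+, Bh5, Bb5, Ba4, Kh4, Kg4, Kg3, Kh2, Kg2.
Count: 12.

12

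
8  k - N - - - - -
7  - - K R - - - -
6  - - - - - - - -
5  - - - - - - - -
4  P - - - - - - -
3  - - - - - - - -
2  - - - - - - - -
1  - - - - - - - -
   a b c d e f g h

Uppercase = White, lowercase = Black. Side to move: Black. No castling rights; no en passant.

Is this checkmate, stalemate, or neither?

Black to move; black king on a8.
In check: no.
King squares — a7: attacked by Nc8; b7: attacked by Kc7; b8: attacked by Kc7.
Legal moves for Black: none.
Not in check and no legal moves → stalemate.

stalemate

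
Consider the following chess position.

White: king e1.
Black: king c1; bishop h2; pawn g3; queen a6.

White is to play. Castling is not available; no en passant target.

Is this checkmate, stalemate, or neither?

White to move; white king on e1.
In check: no.
King squares — d1: attacked by Kc1; f1: attacked by Qa6; d2: attacked by Kc1; e2: attacked by Qa6; f2: attacked by Pg3.
Legal moves for White: none.
Not in check and no legal moves → stalemate.

stalemate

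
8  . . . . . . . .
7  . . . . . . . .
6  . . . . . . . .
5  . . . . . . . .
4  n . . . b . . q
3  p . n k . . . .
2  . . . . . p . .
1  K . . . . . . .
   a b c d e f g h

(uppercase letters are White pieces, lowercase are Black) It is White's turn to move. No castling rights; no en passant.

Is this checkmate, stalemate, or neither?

stalemate

White to move; white king on a1.
In check: no.
King squares — b1: attacked by Nc3; a2: attacked by Nc3; b2: attacked by Pa3.
Legal moves for White: none.
Not in check and no legal moves → stalemate.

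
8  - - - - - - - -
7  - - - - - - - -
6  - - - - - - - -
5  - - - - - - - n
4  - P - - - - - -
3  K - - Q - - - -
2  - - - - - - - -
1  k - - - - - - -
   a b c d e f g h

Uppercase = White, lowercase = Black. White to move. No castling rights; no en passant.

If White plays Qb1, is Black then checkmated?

After Qb1: black king on a1; in check: yes, from the white queen on b1.
Black has 1 legal reply: Kxb1.
In check but a legal move exists → not checkmate.

no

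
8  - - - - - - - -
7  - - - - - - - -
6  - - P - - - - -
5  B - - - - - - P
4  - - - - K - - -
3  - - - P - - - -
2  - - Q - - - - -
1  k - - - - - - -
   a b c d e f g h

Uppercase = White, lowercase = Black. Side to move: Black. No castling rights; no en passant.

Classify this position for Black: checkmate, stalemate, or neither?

stalemate

Black to move; black king on a1.
In check: no.
King squares — b1: attacked by Qc2; a2: attacked by Qc2; b2: attacked by Qc2.
Legal moves for Black: none.
Not in check and no legal moves → stalemate.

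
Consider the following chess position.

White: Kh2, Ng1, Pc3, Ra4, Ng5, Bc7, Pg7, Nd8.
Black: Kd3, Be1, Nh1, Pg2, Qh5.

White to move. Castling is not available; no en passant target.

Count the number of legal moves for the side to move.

White to move; king on h2.
In check: yes, from the black queen on h5.
Legal moves: Kxg2, N5h3, Rh4, N1h3.
Count: 4.

4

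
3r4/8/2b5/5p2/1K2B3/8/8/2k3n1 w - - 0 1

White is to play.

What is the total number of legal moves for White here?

White to move; king on b4.
In check: no.
Legal moves: Bxc6, Bxf5, Bd5, Bf3, Bd3, Bg2, Bc2, Bh1, Bb1, Kc5, Ka5, Kc4, Kc3, Kb3, Ka3.
Count: 15.

15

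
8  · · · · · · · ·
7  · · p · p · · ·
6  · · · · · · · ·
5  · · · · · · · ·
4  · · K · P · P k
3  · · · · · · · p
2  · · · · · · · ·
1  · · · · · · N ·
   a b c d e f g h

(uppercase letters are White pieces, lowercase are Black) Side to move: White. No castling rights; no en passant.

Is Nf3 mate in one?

no

After Nf3: black king on h4; in check: yes, from the white knight on f3.
Black has 2 legal replies: Kxg4, Kg3.
In check but a legal move exists → not checkmate.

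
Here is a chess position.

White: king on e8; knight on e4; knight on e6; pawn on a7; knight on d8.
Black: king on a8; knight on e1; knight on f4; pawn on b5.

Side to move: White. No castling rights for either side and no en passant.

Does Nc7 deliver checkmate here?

After Nc7: black king on a8; in check: yes, from the white knight on c7.
Black has 1 legal reply: Kxa7.
In check but a legal move exists → not checkmate.

no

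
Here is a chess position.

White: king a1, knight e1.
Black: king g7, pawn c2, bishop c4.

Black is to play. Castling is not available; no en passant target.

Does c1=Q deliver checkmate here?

After c1=Q: white king on a1; in check: yes, from the black queen on c1.
King squares — b1: attacked by Qc1; a2: attacked by Bc4; b2: attacked by Qc1.
White has no legal moves → checkmate.

yes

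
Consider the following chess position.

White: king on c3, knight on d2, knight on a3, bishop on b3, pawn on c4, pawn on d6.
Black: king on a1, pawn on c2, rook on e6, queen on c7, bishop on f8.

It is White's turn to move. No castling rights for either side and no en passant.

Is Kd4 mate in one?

After Kd4: black king on a1; in check: no.
Black is not in check, so this cannot be checkmate.

no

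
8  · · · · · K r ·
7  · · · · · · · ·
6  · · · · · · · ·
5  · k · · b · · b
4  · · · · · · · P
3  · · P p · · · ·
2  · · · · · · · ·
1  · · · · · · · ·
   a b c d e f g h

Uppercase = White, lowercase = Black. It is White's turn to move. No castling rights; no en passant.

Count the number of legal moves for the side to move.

2

White to move; king on f8.
In check: yes, from the black rook on g8.
Legal moves: Kxg8, Ke7.
Count: 2.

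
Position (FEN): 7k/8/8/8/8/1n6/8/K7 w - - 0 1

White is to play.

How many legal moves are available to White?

White to move; king on a1.
In check: yes, from the black knight on b3.
Legal moves: Kb2, Ka2, Kb1.
Count: 3.

3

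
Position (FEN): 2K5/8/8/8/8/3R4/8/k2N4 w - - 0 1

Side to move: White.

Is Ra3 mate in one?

no

After Ra3: black king on a1; in check: yes, from the white rook on a3.
Black has 1 legal reply: Kb1.
In check but a legal move exists → not checkmate.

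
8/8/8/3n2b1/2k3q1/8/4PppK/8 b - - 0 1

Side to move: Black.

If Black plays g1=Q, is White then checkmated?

After g1=Q: white king on h2; in check: yes, from the black queen on g1.
King squares — g1: attacked by Pf2; h1: attacked by Qg1; g2: attacked by Qg1; g3: attacked by Qg1; h3: attacked by Qg4.
White has no legal moves → checkmate.

yes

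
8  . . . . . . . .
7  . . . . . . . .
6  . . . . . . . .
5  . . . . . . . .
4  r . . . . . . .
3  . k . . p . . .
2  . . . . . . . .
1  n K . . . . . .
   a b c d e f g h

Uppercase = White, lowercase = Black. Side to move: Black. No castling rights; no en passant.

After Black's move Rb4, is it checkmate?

After Rb4: white king on b1; in check: no.
White is not in check, so this cannot be checkmate.

no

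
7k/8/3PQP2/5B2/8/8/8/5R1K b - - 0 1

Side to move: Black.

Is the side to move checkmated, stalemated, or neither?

Black to move; black king on h8.
In check: no.
King squares — g7: attacked by Pf6; h7: attacked by Bf5; g8: attacked by Qe6.
Legal moves for Black: none.
Not in check and no legal moves → stalemate.

stalemate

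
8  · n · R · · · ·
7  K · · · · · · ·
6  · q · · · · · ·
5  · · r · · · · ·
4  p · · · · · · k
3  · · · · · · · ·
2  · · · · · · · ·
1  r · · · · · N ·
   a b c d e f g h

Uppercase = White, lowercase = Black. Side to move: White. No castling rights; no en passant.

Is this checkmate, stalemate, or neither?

White to move; white king on a7.
In check: yes, from the black queen on b6.
Legal moves for White: Ka8, Kxb6.
White is in check but has 2 legal moves → neither.

neither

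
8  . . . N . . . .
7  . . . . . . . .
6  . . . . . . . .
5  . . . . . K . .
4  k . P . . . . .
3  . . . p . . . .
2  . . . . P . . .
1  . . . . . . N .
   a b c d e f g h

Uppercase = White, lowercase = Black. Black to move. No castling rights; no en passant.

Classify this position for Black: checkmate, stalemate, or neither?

Black to move; black king on a4.
In check: no.
Legal moves for Black: Ka5, Kb4, Kb3, Ka3, dxe2, d2.
Black has 6 legal moves and is not in check → neither.

neither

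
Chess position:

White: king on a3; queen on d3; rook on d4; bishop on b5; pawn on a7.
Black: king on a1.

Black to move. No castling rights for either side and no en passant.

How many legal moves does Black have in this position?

Black to move; king on a1.
In check: no.
Legal moves: none.
Count: 0.

0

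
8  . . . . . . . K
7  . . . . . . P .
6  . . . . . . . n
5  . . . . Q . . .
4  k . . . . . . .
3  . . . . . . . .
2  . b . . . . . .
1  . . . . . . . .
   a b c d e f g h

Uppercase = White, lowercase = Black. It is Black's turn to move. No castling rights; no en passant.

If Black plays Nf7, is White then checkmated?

no

After Nf7: white king on h8; in check: yes, from the black knight on f7.
White has 2 legal replies: Kg8, Kh7.
In check but a legal move exists → not checkmate.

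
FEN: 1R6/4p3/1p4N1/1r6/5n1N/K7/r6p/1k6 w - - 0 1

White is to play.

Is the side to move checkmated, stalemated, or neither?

White to move; white king on a3.
In check: yes, from the black rook on a2.
King squares — a2: attacked by Kb1; b2: attacked by Kb1; b3: attacked by Rb5; a4: attacked by Ra2; b4: attacked by Rb5.
Legal moves for White: none.
In check with no legal moves → checkmate.

checkmate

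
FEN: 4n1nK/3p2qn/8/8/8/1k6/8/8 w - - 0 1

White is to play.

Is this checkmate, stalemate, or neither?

White to move; white king on h8.
In check: yes, from the black queen on g7.
King squares — g7: attacked by Ne8; h7: attacked by Qg7; g8: attacked by Qg7.
Legal moves for White: none.
In check with no legal moves → checkmate.

checkmate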